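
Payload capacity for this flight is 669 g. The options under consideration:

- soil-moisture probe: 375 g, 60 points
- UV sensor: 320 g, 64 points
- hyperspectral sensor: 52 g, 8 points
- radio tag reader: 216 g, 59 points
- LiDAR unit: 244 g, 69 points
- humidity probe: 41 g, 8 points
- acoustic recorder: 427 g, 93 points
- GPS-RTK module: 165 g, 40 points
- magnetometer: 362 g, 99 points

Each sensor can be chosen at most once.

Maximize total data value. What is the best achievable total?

176

Best packing: radio tag reader + LiDAR unit + humidity probe + GPS-RTK module — 666 g, 176 total.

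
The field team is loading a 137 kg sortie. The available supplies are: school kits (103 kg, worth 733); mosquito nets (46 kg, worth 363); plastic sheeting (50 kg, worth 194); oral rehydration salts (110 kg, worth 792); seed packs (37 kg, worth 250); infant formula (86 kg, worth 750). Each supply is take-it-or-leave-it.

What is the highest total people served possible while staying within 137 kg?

1113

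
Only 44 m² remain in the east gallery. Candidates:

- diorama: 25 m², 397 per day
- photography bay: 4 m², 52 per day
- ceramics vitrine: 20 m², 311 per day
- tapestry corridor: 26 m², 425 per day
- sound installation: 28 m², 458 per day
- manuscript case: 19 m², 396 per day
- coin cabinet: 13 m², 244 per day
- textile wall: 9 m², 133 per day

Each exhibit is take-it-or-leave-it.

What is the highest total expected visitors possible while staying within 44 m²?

793

Taking the top-ratio exhibits first gives manuscript case + coin cabinet + textile wall for 773 (41 m²).
The 22 m² tied up in coin cabinet and textile wall is better spent on diorama — total rises to 793 (44 m²).
An exhaustive check of the 256 subsets confirms 793.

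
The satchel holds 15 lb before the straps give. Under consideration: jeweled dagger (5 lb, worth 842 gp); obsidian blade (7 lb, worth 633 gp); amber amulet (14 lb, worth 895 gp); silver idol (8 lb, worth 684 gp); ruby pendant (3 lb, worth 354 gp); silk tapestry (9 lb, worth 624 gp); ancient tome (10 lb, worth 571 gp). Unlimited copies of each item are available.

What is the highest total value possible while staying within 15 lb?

3×jeweled dagger uses 15 of the 15 lb and totals 2526.
That's the maximum — no swap from here does better than 2526.

2526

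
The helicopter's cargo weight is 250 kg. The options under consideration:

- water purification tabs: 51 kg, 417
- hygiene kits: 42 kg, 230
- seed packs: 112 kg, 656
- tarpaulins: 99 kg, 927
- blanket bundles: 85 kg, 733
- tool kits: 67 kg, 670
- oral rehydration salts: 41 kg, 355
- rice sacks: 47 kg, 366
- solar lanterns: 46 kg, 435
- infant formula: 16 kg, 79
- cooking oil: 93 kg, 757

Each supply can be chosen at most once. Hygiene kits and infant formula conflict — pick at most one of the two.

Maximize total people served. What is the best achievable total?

2255

The ratio heuristic lands on tarpaulins + tool kits + solar lanterns + infant formula (2111) but leaves 22 kg idle.
The 115 kg tied up in tarpaulins and infant formula is better spent on water purification tabs + blanket bundles — total rises to 2255 (249 kg).
Runner-up tool kits + oral rehydration salts + solar lanterns + cooking oil tops out at 2217.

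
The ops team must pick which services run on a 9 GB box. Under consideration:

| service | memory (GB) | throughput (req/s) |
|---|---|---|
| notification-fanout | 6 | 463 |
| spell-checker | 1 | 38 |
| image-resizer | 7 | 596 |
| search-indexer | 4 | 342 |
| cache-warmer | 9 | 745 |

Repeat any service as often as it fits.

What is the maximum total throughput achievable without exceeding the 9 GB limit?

745

Ranking by ratio (throughput/GB): search-indexer 85.50, image-resizer 85.14, cache-warmer 82.78.
Greedy by ratio would take spell-checker + 2×search-indexer: 9 GB used, total 722.
Replace spell-checker and 2×search-indexer with cache-warmer: the trade gains 23 net, giving 745 at 9 GB.
No other feasible combination exceeds 745.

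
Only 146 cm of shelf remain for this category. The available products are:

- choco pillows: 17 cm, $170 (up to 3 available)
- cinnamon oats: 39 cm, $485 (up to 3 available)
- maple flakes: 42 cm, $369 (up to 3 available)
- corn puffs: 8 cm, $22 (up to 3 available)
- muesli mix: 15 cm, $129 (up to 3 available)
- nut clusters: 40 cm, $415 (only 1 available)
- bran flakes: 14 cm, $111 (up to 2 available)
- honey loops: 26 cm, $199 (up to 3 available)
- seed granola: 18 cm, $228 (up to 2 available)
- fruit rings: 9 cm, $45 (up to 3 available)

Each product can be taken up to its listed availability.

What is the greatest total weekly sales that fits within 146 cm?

1728

By weekly sales per cm: seed granola 12.67, cinnamon oats 12.44, nut clusters 10.38, choco pillows 10.00 lead.
A density-first pass picks choco pillows + 2×cinnamon oats + muesli mix + 2×seed granola — 1725 at 146 cm.
A better packing is 3×cinnamon oats + seed granola + fruit rings: 144 cm, total 1728.
No other feasible combination exceeds 1728.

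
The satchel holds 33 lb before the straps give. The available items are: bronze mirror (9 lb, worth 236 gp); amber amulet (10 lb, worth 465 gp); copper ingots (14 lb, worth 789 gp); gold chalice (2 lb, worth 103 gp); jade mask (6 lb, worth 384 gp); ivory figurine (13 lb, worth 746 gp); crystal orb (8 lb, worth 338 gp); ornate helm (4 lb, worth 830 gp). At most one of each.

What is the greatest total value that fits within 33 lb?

2468

Greedy by ratio would take gold chalice + jade mask + ivory figurine + crystal orb + ornate helm: 33 lb used, total 2401.
The 14 lb tied up in jade mask and crystal orb is better spent on copper ingots — total rises to 2468 (33 lb).
Runner-up amber amulet + jade mask + ivory figurine + ornate helm tops out at 2425.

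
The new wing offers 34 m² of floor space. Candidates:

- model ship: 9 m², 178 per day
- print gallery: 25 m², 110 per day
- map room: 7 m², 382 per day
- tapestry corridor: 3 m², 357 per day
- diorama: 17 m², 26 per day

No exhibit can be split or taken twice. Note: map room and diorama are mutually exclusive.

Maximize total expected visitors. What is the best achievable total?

917

Ranking by ratio (expected visitors/m²): tapestry corridor 119.00, map room 54.57, model ship 19.78, print gallery 4.40.
The ratio ordering already packs tightly: model ship + map room + tapestry corridor, 19 m², 917.
Next best is map room + tapestry corridor at 739 (10 m²) — short by 178.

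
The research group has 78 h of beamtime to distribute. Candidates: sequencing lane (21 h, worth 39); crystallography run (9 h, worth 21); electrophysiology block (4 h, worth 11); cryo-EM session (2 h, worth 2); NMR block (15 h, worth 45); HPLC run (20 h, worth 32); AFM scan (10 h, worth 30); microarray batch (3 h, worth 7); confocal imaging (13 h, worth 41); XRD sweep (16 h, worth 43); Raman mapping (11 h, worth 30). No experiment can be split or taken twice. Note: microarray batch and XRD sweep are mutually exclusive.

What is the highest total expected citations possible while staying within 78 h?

221

The ratio ordering already packs tightly: crystallography run + electrophysiology block + NMR block + AFM scan + confocal imaging + XRD sweep + Raman mapping, 78 h, 221.
That's the maximum — no feasible swap from here does better than 221.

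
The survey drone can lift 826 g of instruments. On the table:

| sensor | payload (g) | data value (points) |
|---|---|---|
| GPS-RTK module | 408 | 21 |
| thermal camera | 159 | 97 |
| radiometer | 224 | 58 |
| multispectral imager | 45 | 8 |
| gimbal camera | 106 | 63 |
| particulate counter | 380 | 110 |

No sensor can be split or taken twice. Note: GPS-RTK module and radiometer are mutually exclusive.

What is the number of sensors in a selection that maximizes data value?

4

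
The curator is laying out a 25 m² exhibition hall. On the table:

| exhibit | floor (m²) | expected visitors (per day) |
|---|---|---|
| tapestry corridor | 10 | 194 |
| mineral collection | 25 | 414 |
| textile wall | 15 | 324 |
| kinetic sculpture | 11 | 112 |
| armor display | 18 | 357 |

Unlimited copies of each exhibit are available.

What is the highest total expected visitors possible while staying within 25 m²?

Ranking by ratio (expected visitors/m²): textile wall 21.60, armor display 19.83, tapestry corridor 19.40.
The ratio ordering already packs tightly: tapestry corridor + textile wall, 25 m², 518.
That's the maximum — no swap from here does better than 518.

518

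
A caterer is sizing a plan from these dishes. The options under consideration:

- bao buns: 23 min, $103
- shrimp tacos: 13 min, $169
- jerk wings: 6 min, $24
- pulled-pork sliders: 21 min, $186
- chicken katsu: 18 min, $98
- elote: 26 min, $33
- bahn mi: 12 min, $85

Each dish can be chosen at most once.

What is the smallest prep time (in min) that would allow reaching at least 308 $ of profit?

34

Look for the lowest-prep combination reaching 308.
shrimp tacos + pulled-pork sliders: 355 profit at 34 min.
Below 34 min the best achievable stays under 308.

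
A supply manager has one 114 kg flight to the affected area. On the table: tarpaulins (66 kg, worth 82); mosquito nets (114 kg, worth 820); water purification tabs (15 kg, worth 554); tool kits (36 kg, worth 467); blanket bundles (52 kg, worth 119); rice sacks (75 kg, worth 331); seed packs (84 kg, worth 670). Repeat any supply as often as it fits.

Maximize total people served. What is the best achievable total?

By people served per kg: water purification tabs 36.93, tool kits 12.97, seed packs 7.98 lead.
7×water purification tabs uses 105 of the 114 kg and totals 3878.

3878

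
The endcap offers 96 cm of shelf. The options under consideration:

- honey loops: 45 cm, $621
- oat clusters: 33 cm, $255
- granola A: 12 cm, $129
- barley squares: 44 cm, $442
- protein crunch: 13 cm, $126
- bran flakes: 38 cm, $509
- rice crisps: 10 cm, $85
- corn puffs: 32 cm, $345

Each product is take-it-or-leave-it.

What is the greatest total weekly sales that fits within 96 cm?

1259

Best packing: honey loops + granola A + bran flakes — 95 cm, 1259 total.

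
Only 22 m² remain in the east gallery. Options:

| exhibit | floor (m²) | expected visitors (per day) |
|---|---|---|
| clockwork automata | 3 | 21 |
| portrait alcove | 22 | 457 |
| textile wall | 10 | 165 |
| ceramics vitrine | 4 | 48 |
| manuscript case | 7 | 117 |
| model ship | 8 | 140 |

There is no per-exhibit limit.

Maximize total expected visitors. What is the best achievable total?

457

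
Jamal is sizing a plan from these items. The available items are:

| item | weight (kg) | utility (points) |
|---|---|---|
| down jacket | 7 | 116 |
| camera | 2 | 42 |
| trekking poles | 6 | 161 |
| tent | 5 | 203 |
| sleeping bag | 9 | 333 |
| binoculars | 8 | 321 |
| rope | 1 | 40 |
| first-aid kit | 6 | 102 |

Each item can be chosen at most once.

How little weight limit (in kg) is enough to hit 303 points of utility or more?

8

Need the lightest bundle worth ≥ 303.
binoculars: 321 utility at 8 kg.
Below 8 kg the best achievable stays under 303.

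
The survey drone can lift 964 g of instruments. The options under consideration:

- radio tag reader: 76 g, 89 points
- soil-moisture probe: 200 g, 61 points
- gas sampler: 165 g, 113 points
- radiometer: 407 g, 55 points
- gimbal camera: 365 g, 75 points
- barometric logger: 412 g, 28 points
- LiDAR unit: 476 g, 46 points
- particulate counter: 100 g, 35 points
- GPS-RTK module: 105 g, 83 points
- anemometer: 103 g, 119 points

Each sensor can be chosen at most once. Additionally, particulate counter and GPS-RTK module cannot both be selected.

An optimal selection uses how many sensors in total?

5

The maximum data value within 964 g is 479.
One optimal bundle: radio tag reader + gas sampler + gimbal camera + GPS-RTK module + anemometer (814 g).
All optima have 5 sensors.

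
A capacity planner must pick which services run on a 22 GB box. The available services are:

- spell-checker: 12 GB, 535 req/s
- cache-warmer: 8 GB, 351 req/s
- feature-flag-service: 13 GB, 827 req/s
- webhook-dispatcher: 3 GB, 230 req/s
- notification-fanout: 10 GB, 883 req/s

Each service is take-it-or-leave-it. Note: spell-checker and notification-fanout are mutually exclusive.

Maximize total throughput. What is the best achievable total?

1464

Ranking by ratio (throughput/GB): notification-fanout 88.30, webhook-dispatcher 76.67, feature-flag-service 63.62, spell-checker 44.58.
Best packing: cache-warmer + webhook-dispatcher + notification-fanout — 21 GB, 1464 total.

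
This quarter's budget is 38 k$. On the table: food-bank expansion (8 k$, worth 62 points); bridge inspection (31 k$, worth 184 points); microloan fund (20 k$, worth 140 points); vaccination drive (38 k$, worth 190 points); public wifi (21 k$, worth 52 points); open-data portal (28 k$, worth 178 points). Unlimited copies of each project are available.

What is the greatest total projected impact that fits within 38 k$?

A density-first pass picks 4×food-bank expansion — 248 at 32 k$.
Replace 2×food-bank expansion with microloan fund: the trade gains 16 net, giving 264 at 36 k$.

264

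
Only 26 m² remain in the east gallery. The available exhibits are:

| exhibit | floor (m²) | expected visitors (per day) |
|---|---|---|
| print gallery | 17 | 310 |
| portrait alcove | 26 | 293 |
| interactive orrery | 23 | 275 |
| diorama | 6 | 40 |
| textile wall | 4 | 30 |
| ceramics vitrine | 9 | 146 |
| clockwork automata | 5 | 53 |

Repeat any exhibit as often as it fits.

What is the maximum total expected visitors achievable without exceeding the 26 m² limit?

456

Taking print gallery + ceramics vitrine: 26 m² used, 456 in expected visitors.
No other feasible combination exceeds 456.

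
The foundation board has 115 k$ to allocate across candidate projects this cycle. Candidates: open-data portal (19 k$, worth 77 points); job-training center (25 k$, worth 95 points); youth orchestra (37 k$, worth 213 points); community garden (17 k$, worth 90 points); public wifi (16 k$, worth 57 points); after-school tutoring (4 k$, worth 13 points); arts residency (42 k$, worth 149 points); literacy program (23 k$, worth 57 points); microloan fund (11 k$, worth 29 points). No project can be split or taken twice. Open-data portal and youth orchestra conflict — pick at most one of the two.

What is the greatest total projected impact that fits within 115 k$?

509

Best packing: youth orchestra + community garden + public wifi + arts residency — 112 k$, 509 total.
The closest alternative, job-training center + youth orchestra + community garden + public wifi + after-school tutoring + microloan fund, reaches only 497.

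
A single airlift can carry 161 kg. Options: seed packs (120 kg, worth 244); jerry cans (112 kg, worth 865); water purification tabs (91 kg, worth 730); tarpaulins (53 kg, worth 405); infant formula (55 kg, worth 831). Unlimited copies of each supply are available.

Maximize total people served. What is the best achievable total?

1662

Taking 2×infant formula: 110 kg used, 1662 in people served.
That's the maximum — no swap from here does better than 1662.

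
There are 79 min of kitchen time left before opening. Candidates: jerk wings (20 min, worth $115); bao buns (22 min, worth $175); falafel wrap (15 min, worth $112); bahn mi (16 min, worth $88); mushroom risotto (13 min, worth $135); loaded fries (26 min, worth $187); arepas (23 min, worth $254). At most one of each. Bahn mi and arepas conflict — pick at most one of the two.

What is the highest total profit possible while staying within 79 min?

688

A density-first pass picks bao buns + falafel wrap + mushroom risotto + arepas — 676 at 73 min.
Dropping bao buns frees 22 min; slotting in loaded fries (26 min) lifts the total to 688 at 77 min.
The spare 2 min is too small for any remaining dish, and no feasible exchange beats 688.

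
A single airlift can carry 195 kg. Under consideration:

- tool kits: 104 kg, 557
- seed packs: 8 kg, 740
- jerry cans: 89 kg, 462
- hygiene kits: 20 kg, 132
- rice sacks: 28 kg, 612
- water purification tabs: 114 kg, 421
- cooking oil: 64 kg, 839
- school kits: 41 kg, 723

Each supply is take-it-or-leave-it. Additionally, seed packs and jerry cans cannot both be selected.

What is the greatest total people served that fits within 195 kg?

3046

By people served per kg: seed packs 92.50, rice sacks 21.86, school kits 17.63, cooking oil 13.11 lead.
Seed packs + hygiene kits + rice sacks + cooking oil + school kits uses 161 of the 195 kg and totals 3046.
Nothing else feasible within 195 kg beats 3046.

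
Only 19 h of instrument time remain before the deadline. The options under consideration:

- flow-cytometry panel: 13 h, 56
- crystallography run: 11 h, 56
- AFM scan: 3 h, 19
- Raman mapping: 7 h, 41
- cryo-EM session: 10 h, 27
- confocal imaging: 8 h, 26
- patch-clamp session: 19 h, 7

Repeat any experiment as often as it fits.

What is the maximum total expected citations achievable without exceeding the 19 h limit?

117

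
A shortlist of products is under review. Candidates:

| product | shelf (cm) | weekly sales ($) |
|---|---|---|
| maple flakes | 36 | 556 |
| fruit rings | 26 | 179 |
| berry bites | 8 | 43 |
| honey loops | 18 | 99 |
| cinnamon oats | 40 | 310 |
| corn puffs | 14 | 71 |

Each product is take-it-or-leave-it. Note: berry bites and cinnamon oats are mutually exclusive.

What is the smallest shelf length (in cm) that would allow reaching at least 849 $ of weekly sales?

Need the lightest bundle worth ≥ 849.
maple flakes + cinnamon oats: 866 weekly sales at 76 cm.
Below 76 cm the best achievable stays under 849.

76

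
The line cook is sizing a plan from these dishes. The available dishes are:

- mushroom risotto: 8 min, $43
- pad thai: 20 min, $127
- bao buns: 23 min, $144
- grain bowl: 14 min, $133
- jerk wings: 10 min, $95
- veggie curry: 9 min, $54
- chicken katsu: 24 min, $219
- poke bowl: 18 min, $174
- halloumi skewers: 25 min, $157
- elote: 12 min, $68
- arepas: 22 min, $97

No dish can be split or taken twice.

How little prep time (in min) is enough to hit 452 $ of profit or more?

51

Minimise min subject to total profit ≥ 452.
grain bowl + jerk wings + veggie curry + poke bowl reaches 456 using 51 min.
Any bundle with less than 51 min falls short of 452.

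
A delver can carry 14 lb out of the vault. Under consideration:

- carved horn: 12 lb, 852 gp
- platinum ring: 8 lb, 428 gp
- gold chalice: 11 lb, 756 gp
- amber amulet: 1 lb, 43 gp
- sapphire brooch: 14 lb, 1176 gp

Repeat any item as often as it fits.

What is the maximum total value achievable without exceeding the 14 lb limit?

1176

Density check — sapphire brooch 84.00, carved horn 71.00, gold chalice 68.73 are the best per lb.
Sapphire brooch uses 14 of the 14 lb and totals 1176.
Nothing else within 14 lb beats 1176.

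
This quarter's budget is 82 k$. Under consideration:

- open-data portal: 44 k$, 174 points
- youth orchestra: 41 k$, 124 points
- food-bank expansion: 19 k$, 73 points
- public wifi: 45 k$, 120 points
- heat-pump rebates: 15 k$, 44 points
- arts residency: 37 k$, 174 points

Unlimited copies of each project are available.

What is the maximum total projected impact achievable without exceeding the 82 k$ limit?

348

Density check — arts residency 4.70, open-data portal 3.95, food-bank expansion 3.84 are the best per k$.
Taking open-data portal + arts residency: 81 k$ used, 348 in projected impact.
The spare 1 k$ is too small for any remaining project, and no exchange beats 348.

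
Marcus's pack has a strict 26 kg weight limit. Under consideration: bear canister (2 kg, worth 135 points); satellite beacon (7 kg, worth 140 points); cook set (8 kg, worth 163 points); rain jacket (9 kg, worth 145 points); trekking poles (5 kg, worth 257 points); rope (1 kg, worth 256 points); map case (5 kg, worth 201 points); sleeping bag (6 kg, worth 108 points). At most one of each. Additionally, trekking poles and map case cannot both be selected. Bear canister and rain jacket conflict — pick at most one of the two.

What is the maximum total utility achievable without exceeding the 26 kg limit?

951

Density check — rope 256.00, bear canister 67.50, trekking poles 51.40 are the best per kg.
Best packing: bear canister + satellite beacon + cook set + trekking poles + rope — 23 kg, 951 total.
No other feasible combination exceeds 951.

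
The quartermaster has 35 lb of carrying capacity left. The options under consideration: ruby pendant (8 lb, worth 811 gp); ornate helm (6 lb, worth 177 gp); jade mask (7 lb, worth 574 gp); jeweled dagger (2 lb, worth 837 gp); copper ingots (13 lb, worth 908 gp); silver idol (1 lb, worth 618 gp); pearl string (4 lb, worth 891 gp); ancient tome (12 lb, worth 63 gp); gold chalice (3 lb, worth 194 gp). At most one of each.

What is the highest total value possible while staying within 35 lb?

4639

Ruby pendant + jade mask + jeweled dagger + copper ingots + silver idol + pearl string uses 35 of the 35 lb and totals 4639.
Next best is ruby pendant + jeweled dagger + copper ingots + silver idol + pearl string + gold chalice at 4259 (31 lb) — short by 380.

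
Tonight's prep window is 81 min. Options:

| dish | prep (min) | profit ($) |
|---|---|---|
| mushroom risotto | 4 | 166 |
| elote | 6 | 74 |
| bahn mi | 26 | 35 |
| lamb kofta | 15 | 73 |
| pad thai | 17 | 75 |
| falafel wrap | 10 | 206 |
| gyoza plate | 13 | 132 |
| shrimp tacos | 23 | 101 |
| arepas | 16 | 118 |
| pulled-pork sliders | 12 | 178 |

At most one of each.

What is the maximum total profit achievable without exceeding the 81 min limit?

By profit per min: mushroom risotto 41.50, falafel wrap 20.60, pulled-pork sliders 14.83, elote 12.33 lead.
A density-first pass picks mushroom risotto + elote + lamb kofta + falafel wrap + gyoza plate + arepas + pulled-pork sliders — 947 at 76 min.
Replace lamb kofta with pad thai: the trade gains 2 net, giving 949 at 78 min.
Every other selection either busts 81 min or fails to beat 949.

949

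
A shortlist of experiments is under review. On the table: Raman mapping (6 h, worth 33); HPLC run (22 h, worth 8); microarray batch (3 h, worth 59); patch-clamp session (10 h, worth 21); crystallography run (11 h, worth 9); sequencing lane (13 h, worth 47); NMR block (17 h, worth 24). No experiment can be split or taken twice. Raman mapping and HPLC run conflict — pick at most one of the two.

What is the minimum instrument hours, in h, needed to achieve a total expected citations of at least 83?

9

Minimise h subject to total expected citations ≥ 83.
Taking Raman mapping + microarray batch gives 92 (≥ 83) for 9 h.
Any bundle with less than 9 h falls short of 83.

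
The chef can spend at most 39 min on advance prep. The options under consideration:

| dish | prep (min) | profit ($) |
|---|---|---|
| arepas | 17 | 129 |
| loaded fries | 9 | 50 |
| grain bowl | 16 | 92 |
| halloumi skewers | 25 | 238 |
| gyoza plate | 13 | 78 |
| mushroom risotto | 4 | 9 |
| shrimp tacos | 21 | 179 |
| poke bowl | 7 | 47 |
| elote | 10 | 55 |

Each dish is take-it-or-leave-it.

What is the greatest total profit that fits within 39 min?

A density-first pass picks halloumi skewers + mushroom risotto + poke bowl — 294 at 36 min.
Dropping mushroom risotto and poke bowl frees 11 min; slotting in gyoza plate (13 min) lifts the total to 316 at 38 min.
Runner-up arepas + shrimp tacos tops out at 308.

316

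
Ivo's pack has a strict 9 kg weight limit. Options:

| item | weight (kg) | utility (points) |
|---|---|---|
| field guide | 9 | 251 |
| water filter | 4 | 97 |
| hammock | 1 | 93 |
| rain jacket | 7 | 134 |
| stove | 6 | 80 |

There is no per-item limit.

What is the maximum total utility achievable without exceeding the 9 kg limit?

837

9×hammock uses 9 of the 9 kg and totals 837.
Every other selection either busts 9 kg or fails to beat 837.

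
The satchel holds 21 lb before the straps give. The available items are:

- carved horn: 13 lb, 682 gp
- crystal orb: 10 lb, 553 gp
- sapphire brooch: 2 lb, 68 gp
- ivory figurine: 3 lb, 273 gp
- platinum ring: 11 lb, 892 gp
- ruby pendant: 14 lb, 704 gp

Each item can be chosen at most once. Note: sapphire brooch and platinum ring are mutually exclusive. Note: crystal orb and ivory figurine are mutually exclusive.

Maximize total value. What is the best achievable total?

1445

Taking crystal orb + platinum ring: 21 lb used, 1445 in value.
Next best is ivory figurine + platinum ring at 1165 (14 lb) — short by 280.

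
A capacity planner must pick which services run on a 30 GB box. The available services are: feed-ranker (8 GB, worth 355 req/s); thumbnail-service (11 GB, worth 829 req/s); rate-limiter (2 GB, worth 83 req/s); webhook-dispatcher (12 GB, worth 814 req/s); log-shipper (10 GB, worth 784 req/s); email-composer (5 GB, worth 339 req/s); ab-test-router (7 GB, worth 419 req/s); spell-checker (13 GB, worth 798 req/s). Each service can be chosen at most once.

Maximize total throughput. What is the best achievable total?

Taking the top-ratio services first gives thumbnail-service + rate-limiter + log-shipper + email-composer for 2035 (28 GB).
Dropping email-composer frees 5 GB; slotting in ab-test-router (7 GB) lifts the total to 2115 at 30 GB.
Runner-up thumbnail-service + rate-limiter + webhook-dispatcher + email-composer tops out at 2065.

2115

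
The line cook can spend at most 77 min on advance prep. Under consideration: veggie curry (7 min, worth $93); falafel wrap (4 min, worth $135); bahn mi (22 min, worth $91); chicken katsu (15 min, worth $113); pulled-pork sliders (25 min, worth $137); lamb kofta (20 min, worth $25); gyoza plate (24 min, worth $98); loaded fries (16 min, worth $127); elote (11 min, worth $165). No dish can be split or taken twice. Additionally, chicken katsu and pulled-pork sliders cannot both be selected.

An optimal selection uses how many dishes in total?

6

Optimal total is 731.
One optimal bundle: veggie curry + falafel wrap + chicken katsu + gyoza plate + loaded fries + elote (77 min).
Any selection reaching 731 contains exactly 6 dishes.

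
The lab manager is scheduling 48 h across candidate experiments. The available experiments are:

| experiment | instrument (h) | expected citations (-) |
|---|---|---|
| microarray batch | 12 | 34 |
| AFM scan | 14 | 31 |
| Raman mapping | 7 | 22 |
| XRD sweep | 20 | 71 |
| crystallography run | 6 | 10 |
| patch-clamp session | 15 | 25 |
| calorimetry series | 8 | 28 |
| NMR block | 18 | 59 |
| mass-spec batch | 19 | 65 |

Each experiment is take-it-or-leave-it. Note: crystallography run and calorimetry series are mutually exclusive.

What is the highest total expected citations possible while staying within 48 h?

164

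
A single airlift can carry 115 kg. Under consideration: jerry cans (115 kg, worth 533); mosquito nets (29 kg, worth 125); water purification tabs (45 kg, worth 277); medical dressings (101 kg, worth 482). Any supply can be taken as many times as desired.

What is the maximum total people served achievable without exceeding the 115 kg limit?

554

Density check — water purification tabs 6.16, medical dressings 4.77, jerry cans 4.63, mosquito nets 4.31 are the best per kg.
Best packing: 2×water purification tabs — 90 kg, 554 total.
The spare 25 kg is too small for any remaining supply, and no exchange beats 554.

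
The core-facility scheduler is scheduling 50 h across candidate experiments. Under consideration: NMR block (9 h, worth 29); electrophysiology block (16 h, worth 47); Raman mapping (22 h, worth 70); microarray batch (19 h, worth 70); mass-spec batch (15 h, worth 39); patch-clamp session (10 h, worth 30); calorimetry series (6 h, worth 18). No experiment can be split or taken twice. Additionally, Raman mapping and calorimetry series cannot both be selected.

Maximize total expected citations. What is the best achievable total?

169

The ratio ordering already packs tightly: NMR block + Raman mapping + microarray batch, 50 h, 169.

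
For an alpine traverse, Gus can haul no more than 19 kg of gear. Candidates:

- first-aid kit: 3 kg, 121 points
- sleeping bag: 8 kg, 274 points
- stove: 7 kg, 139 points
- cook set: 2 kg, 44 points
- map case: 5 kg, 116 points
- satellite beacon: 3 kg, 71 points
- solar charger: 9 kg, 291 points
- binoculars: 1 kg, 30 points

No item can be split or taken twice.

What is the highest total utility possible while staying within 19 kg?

Ranking by ratio (utility/kg): first-aid kit 40.33, sleeping bag 34.25, solar charger 32.33.
Filling by ratio: first-aid kit + sleeping bag + cook set + satellite beacon + binoculars for 540, with 2 kg left unused.
Dropping first-aid kit and satellite beacon and binoculars frees 7 kg; slotting in solar charger (9 kg) lifts the total to 609 at 19 kg.
Runner-up sleeping bag + solar charger + binoculars tops out at 595.

609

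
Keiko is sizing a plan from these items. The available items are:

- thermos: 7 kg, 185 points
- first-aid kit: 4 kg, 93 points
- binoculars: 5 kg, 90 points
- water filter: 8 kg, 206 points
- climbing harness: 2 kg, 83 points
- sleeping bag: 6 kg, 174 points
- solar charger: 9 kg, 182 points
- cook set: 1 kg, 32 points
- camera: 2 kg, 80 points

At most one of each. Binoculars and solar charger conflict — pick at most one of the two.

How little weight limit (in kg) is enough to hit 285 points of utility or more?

Need the lightest bundle worth ≥ 285.
Taking climbing harness + sleeping bag + cook set gives 289 (≥ 285) for 9 kg.
No combination under 9 kg hits 285.

9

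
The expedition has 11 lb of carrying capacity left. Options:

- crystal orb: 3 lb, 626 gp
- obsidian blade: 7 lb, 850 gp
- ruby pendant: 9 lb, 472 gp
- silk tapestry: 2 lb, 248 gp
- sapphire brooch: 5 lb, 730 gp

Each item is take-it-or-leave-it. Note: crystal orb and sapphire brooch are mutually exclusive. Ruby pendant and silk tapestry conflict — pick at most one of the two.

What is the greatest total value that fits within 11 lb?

1476

Density check — crystal orb 208.67, sapphire brooch 146.00, silk tapestry 124.00, obsidian blade 121.43 are the best per lb.
Taking crystal orb + obsidian blade: 10 lb used, 1476 in value.
No other feasible combination exceeds 1476.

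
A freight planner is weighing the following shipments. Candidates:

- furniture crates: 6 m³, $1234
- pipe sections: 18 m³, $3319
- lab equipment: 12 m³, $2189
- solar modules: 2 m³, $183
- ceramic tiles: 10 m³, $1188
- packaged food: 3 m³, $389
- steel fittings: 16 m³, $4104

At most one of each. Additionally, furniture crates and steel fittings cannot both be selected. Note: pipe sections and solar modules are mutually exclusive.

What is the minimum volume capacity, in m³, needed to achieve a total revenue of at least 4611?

Need the lightest bundle worth ≥ 4611.
solar modules + packaged food + steel fittings reaches 4676 using 21 m³.
No combination under 21 m³ hits 4611.

21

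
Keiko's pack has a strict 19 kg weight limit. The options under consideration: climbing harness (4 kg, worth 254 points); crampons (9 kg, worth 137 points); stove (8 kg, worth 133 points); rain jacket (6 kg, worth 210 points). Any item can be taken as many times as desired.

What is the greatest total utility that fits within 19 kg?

1016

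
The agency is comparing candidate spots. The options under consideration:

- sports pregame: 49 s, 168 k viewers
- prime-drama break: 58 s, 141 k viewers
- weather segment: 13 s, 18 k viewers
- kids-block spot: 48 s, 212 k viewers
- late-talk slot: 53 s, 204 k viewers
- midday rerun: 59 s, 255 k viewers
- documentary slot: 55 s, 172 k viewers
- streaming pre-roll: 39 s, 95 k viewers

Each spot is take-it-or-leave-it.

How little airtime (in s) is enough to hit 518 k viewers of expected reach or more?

146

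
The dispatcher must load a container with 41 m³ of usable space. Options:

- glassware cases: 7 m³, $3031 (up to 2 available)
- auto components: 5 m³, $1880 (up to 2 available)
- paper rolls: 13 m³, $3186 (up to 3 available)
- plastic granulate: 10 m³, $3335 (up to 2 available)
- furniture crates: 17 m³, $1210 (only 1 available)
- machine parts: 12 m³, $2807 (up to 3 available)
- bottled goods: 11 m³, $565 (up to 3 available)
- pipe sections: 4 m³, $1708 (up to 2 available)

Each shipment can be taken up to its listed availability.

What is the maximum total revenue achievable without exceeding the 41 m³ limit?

15169

The ratio heuristic lands on 2×glassware cases + 2×auto components + 2×pipe sections (13238) but leaves 9 m³ idle.
Replace glassware cases and pipe sections with 2×plastic granulate: the trade gains 1931 net, giving 15169 at 41 m³.
Every other selection either busts 41 m³ or exceeds an availability limit or fails to beat 15169.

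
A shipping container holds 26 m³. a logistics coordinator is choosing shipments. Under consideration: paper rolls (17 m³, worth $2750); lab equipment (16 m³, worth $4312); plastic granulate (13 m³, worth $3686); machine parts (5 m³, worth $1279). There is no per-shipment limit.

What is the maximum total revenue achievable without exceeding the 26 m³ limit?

7372

By revenue per m³: plastic granulate 283.54, lab equipment 269.50, machine parts 255.80 lead.
Taking 2×plastic granulate: 26 m³ used, 7372 in revenue.
Every other selection either busts 26 m³ or fails to beat 7372.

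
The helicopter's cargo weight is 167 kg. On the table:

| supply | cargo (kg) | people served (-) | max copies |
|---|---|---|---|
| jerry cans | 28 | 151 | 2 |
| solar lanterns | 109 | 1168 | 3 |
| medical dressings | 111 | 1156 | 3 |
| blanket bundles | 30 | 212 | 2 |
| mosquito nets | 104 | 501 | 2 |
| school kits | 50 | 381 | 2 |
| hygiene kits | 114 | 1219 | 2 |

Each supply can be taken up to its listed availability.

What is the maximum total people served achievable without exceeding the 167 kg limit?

1600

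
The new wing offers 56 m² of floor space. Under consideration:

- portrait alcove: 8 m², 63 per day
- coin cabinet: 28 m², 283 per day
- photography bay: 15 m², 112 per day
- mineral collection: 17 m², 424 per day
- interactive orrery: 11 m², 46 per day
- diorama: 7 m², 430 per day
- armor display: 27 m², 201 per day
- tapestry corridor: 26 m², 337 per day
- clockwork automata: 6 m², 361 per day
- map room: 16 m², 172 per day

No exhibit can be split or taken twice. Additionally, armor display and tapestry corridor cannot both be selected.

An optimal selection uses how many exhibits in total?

4

The maximum expected visitors within 56 m² is 1552.
One optimal bundle: mineral collection + diorama + tapestry corridor + clockwork automata (56 m²).
Any selection reaching 1552 contains exactly 4 exhibits.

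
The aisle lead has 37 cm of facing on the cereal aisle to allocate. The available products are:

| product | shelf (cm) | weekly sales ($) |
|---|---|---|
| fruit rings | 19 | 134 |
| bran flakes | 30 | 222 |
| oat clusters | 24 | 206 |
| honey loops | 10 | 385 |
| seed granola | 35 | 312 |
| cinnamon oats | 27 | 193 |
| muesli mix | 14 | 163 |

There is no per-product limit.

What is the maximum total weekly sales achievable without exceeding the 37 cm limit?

Best packing: 3×honey loops — 30 cm, 1155 total.

1155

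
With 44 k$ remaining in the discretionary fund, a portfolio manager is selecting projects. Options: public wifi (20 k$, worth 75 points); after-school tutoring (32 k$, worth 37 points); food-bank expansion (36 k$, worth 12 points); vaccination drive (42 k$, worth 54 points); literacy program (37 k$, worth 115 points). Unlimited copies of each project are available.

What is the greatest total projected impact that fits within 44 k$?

Best packing: 2×public wifi — 40 k$, 150 total.

150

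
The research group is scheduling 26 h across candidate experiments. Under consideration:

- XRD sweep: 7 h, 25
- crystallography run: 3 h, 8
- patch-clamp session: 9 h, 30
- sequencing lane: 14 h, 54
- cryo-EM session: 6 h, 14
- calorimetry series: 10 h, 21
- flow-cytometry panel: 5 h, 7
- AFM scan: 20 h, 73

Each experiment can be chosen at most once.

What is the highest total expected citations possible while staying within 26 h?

A density-first pass picks XRD sweep + crystallography run + sequencing lane — 87 at 24 h.
Dropping XRD sweep frees 7 h; slotting in patch-clamp session (9 h) lifts the total to 92 at 26 h.
The closest alternative, XRD sweep + crystallography run + sequencing lane, reaches only 87.

92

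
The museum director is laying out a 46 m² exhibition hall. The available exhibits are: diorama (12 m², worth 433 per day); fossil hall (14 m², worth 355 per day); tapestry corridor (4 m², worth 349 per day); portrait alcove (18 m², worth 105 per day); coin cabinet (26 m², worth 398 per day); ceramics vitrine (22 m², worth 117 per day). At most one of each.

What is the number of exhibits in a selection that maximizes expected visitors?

3

Optimal total is 1180.
For example diorama + tapestry corridor + coin cabinet achieves it, using 42 m².
Any selection reaching 1180 contains exactly 3 exhibits.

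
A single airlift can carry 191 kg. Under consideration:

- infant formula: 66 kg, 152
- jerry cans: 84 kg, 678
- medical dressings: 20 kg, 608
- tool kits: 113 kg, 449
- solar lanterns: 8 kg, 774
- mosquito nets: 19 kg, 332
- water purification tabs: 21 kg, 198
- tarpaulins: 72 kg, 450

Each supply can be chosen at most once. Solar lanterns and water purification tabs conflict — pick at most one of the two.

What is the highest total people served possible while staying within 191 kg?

2510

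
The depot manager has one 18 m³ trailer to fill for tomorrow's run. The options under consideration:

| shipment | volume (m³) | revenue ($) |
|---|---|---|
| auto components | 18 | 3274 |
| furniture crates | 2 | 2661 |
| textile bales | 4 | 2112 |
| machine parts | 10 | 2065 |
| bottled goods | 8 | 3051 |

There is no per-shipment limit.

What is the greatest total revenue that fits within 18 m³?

The ratio ordering already packs tightly: 9×furniture crates, 18 m³, 23949.
No other feasible combination exceeds 23949.

23949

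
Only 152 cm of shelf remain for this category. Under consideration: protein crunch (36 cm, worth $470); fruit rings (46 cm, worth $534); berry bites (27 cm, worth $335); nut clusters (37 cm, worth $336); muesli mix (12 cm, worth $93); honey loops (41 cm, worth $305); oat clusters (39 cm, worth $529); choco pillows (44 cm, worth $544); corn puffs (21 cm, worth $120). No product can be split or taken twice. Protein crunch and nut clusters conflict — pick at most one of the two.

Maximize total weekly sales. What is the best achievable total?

Taking protein crunch + berry bites + oat clusters + choco pillows: 146 cm used, 1878 in weekly sales.
Nothing else feasible within 152 cm beats 1878.

1878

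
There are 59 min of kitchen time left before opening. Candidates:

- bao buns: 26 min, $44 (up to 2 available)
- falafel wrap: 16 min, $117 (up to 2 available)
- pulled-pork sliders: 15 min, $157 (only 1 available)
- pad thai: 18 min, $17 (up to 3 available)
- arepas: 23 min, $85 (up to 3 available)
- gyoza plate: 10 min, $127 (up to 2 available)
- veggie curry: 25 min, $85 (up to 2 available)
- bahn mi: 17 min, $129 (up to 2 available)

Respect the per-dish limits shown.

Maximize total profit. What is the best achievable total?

542

Greedy by ratio would take pulled-pork sliders + 2×gyoza plate + bahn mi: 52 min used, total 540.
Replace gyoza plate with bahn mi: the trade gains 2 net, giving 542 at 59 min.
No other feasible combination exceeds 542.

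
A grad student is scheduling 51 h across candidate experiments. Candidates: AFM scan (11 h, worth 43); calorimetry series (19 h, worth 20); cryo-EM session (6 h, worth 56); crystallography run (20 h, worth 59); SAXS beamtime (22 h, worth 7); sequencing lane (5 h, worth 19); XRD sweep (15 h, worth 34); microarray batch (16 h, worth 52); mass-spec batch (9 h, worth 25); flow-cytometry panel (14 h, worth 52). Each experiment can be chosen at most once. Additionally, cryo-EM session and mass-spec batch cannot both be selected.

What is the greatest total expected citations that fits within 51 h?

210

Ranking by ratio (expected citations/h): cryo-EM session 9.33, AFM scan 3.91, sequencing lane 3.80.
AFM scan + cryo-EM session + crystallography run + flow-cytometry panel uses 51 of the 51 h and totals 210.
That's the maximum — no feasible swap from here does better than 210.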